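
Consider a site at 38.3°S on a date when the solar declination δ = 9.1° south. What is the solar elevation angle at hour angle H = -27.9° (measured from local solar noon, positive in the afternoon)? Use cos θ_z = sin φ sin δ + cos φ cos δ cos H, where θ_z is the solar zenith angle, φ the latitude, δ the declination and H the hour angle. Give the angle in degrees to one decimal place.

51.5°

With φ = -38.3°, δ = -9.1°, H = -27.90°: sin φ sin δ = 0.0980, cos φ cos δ cos H = 0.6848, so cos θ_z = 0.7828.
θ_z = arccos(0.7828) = 38.48°, so the elevation is 90° − 38.48° = 51.52°.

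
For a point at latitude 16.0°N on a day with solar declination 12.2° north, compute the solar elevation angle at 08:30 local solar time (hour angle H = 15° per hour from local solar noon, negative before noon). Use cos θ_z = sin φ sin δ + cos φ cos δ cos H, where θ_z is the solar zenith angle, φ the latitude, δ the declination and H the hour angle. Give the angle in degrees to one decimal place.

Hour angle H = 15° × (8.5 − 12) = -52.50°.
cos θ_z = sin φ sin δ + cos φ cos δ cos H = (0.2756)(0.2113) + (0.9613)(0.9774)(0.6088) = 0.6302.
θ_z = arccos(0.6302) = 50.94°, so the elevation is 90° − 50.94° = 39.06°.

39.1°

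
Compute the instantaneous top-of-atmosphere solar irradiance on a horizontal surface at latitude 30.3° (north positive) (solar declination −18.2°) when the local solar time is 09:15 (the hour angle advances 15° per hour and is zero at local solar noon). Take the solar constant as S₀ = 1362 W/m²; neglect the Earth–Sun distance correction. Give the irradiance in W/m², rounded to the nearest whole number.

Hour angle H = 15° × (9.25 − 12) = -41.25°.
cos θ_z = sin(30.3°) sin(-18.2°) + cos(30.3°) cos(-18.2°) cos(-41.25°) = -0.1576 + 0.6167 = 0.4591.
Top-of-atmosphere irradiance = S₀ cos θ_z = 1362 × 0.4591 = 625.29 W/m².

625 W/m²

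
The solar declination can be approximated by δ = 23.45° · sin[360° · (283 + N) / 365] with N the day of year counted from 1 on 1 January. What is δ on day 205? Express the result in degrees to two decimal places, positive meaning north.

360 × (283 + 205) / 365 = 481.315°; sin(481.315°) = 0.8543.
δ = 23.45 × 0.8543 = 20.033° ≈ +20.03°.

+20.03°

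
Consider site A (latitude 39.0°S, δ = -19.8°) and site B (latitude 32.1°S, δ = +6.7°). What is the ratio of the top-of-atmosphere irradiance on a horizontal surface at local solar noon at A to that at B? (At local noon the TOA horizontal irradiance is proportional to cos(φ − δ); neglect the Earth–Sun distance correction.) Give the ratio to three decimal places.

1.212

A: cos θ_z = cos(-39.0° − (-19.8°)) = 0.9444.
B: cos θ_z = cos(-32.1° − (6.7°)) = 0.7793.
Ratio A/B = 0.9444 / 0.7793 = 1.2119.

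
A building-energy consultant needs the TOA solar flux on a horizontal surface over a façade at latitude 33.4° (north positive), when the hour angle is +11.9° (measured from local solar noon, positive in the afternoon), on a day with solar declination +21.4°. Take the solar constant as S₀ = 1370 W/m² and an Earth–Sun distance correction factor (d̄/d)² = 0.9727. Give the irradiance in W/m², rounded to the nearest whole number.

cos θ_z = sin(33.4°) sin(21.4°) + cos(33.4°) cos(21.4°) cos(11.90°) = 0.2009 + 0.7606 = 0.9615.
Top-of-atmosphere irradiance = S₀ (d̄/d)² cos θ_z = 1370 × 0.9727 × 0.9615 = 1281.29 W/m².

1281 W/m²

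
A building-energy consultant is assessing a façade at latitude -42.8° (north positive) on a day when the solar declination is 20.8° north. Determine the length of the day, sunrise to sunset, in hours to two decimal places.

cos H_s = −tan(-42.8°) · tan(20.8°) = 0.3518, so H_s = arccos(0.3518) = 69.40°.
Day length = 2 H_s / 15° h⁻¹ = 138.80° / 15 = 9.253 h.

9.25 hours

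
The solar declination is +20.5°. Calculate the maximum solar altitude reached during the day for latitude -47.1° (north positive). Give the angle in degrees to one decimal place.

22.4°

At local solar noon the hour angle is zero, so the elevation is 90° − |φ − δ| = 90° − |-47.1° − (20.5°)| = 90° − 67.6° = 22.4°.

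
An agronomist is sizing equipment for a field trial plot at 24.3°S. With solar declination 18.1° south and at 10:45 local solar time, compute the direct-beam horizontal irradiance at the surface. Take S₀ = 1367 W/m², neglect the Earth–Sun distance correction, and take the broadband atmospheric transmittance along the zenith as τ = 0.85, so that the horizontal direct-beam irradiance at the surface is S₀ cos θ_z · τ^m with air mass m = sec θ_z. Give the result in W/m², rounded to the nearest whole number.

1092 W/m²

Hour angle H = 15° × (10.75 − 12) = -18.75°.
With φ = -24.3°, δ = -18.1°, H = -18.75°: sin φ sin δ = 0.1278, cos φ cos δ cos H = 0.8203, so cos θ_z = 0.9481.
Air mass m = 1/cos θ_z = 1/0.9481 = 1.055; τ^m = 0.85^1.055 = 0.8424.
Surface direct beam = 1367 × 0.9481 × 0.8424 = 1091.79 W/m².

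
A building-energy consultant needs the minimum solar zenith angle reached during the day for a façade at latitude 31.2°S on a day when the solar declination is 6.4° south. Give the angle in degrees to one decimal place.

At local solar noon the hour angle is zero, so the zenith angle is |φ − δ| = |-31.2° − (-6.4°)| = 24.8°.

24.8°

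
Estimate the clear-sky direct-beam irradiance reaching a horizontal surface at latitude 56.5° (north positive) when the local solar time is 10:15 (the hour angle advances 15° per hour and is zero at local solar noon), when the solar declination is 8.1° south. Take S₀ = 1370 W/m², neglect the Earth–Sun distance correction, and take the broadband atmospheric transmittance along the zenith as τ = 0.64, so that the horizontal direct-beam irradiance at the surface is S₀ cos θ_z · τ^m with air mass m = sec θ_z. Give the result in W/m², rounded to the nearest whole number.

Hour angle H = 15° × (10.25 − 12) = -26.25°.
cos θ_z = sin(56.5°) sin(-8.1°) + cos(56.5°) cos(-8.1°) cos(-26.25°) = -0.1175 + 0.4901 = 0.3726.
Air mass m = 1/cos θ_z = 1/0.3726 = 2.684; τ^m = 0.64^2.684 = 0.3018.
Surface direct beam = 1370 × 0.3726 × 0.3018 = 154.06 W/m².

154 W/m²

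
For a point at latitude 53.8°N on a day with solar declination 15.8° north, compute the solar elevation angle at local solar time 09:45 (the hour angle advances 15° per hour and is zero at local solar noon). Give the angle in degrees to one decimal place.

43.8°

Hour angle H = 15° × (9.75 − 12) = -33.75°.
With φ = 53.8°, δ = 15.8°, H = -33.75°: sin φ sin δ = 0.2197, cos φ cos δ cos H = 0.4725, so cos θ_z = 0.6922.
θ_z = arccos(0.6922) = 46.20°, so the elevation is 90° − 46.20° = 43.80°.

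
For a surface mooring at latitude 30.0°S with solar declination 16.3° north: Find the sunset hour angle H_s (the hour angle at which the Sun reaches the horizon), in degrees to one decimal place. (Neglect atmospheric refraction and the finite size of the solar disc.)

cos H_s = −tan(-30.0°) · tan(16.3°) = 0.1688, so H_s = arccos(0.1688) = 80.28°.

80.3°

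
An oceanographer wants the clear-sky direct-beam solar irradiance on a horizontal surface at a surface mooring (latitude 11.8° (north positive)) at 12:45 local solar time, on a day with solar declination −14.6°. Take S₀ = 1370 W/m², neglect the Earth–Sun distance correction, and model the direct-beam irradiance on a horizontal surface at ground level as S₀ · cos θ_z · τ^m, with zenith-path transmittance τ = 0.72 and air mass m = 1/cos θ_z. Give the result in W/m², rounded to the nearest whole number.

827 W/m²

Hour angle H = 15° × (12.75 − 12) = 11.25°.
cos θ_z = sin(11.8°) sin(-14.6°) + cos(11.8°) cos(-14.6°) cos(11.25°) = -0.0515 + 0.9291 = 0.8776.
Air mass m = 1/cos θ_z = 1/0.8776 = 1.139; τ^m = 0.72^1.139 = 0.6879.
Surface direct beam = 1370 × 0.8776 × 0.6879 = 827.07 W/m².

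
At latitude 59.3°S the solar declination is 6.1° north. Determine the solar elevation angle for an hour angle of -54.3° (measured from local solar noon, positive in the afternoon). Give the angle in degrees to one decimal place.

11.8°

With φ = -59.3°, δ = 6.1°, H = -54.30°: sin φ sin δ = -0.0914, cos φ cos δ cos H = 0.2962, so cos θ_z = 0.2048.
θ_z = arccos(0.2048) = 78.18°, so the elevation is 90° − 78.18° = 11.82°.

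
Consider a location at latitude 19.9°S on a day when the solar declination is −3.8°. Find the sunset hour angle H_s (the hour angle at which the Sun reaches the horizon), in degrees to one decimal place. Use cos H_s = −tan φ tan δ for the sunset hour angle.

91.4°

The sunset hour angle satisfies cos H_s = −tan φ tan δ = -0.0240, giving H_s = 91.38°.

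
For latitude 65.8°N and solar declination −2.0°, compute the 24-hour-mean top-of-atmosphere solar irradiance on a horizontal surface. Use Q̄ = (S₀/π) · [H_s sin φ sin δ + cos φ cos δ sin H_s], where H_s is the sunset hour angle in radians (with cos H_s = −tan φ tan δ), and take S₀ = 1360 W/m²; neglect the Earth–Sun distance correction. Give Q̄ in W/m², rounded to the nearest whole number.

156 W/m²

The sunset hour angle satisfies cos H_s = −tan φ tan δ = 0.0777, giving H_s = 85.54°. In radians, H_s = 1.4930.
H_s sin φ sin δ = 1.4930 × 0.9121 × -0.0349 = -0.0475.
cos φ cos δ sin H_s = 0.4099 × 0.9994 × 0.9970 = 0.4084.
Q̄ = (1360/π) × (-0.0475 + 0.4084) = 432.90 × 0.3609 = 156.23 W/m².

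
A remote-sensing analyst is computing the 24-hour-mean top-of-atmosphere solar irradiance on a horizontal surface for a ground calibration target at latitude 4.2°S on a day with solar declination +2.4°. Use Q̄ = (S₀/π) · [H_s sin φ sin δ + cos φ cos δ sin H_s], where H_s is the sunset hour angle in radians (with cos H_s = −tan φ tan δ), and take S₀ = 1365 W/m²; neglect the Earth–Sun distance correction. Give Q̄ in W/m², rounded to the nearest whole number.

431 W/m²

cos H_s = −tan(-4.2°) · tan(2.4°) = 0.0031, so H_s = arccos(0.0031) = 89.82°. In radians, H_s = 1.5677.
H_s sin φ sin δ = 1.5677 × -0.0732 × 0.0419 = -0.0048.
cos φ cos δ sin H_s = 0.9973 × 0.9991 × 1.0000 = 0.9964.
Q̄ = (1365/π) × (-0.0048 + 0.9964) = 434.49 × 0.9916 = 430.84 W/m².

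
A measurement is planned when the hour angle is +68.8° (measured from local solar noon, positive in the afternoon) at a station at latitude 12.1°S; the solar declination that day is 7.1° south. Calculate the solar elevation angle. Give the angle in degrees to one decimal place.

22.1°

cos θ_z = sin(-12.1°) sin(-7.1°) + cos(-12.1°) cos(-7.1°) cos(68.80°) = 0.0259 + 0.3509 = 0.3768.
θ_z = arccos(0.3768) = 67.86°, so the elevation is 90° − 67.86° = 22.14°.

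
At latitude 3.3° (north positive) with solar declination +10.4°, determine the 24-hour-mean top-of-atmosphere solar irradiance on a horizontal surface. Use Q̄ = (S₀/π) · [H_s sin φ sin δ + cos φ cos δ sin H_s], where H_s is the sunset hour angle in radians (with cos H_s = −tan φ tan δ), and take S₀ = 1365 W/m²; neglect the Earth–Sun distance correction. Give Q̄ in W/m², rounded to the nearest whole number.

434 W/m²

cos H_s = −tan(3.3°) · tan(10.4°) = -0.0106, so H_s = arccos(-0.0106) = 90.61°. In radians, H_s = 1.5814.
H_s sin φ sin δ = 1.5814 × 0.0576 × 0.1805 = 0.0164.
cos φ cos δ sin H_s = 0.9983 × 0.9836 × 0.9999 = 0.9818.
Q̄ = (1365/π) × (0.0164 + 0.9818) = 434.49 × 0.9982 = 433.71 W/m².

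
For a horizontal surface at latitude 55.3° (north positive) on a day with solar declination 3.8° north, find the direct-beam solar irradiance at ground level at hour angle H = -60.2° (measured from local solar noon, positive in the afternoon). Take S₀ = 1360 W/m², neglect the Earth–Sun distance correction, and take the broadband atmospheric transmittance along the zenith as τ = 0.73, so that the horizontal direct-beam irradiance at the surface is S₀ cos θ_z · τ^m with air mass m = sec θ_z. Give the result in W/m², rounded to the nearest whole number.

180 W/m²

cos θ_z = sin φ sin δ + cos φ cos δ cos H = (0.8221)(0.0663) + (0.5693)(0.9978)(0.4970) = 0.3368.
Air mass m = 1/cos θ_z = 1/0.3368 = 2.969; τ^m = 0.73^2.969 = 0.3928.
Surface direct beam = 1360 × 0.3368 × 0.3928 = 179.92 W/m².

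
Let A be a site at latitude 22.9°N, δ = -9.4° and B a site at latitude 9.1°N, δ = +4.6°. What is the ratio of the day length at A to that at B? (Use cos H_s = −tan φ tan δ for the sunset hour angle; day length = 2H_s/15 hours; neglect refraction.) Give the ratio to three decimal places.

0.948

A: H_s = arccos(−tan 22.9° · tan -9.4°) = 85.99°, so 2H_s/15 = 11.4653 h.
B: H_s = arccos(−tan 9.1° · tan 4.6°) = 90.74°, so 2H_s/15 = 12.0987 h.
Ratio A/B = 11.4653 / 12.0987 = 0.9476.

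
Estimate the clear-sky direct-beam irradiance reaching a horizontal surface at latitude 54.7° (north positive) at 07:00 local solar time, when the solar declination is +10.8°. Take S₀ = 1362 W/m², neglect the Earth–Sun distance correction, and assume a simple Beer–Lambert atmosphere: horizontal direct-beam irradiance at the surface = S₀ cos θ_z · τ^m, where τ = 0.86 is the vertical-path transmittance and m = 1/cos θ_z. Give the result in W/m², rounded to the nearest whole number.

Hour angle H = 15° × (7 − 12) = -75.00°.
With φ = 54.7°, δ = 10.8°, H = -75.00°: sin φ sin δ = 0.1529, cos φ cos δ cos H = 0.1469, so cos θ_z = 0.2998.
Air mass m = 1/cos θ_z = 1/0.2998 = 3.336; τ^m = 0.86^3.336 = 0.6046.
Surface direct beam = 1362 × 0.2998 × 0.6046 = 246.87 W/m².

247 W/m²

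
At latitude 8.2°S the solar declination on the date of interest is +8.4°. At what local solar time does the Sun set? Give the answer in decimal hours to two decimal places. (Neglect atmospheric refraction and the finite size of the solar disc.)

17.92 h

The sunset hour angle satisfies cos H_s = −tan φ tan δ = 0.0213, giving H_s = 88.78°.
Sunset is at 12 + H_s/15 = 12 + 5.919 = 17.919 h local solar time.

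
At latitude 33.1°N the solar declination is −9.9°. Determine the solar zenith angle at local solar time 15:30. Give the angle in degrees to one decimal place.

Hour angle H = 15° × (15.5 − 12) = 52.50°.
cos θ_z = sin(33.1°) sin(-9.9°) + cos(33.1°) cos(-9.9°) cos(52.50°) = -0.0939 + 0.5024 = 0.4085.
θ_z = arccos(0.4085) = 65.89°.

65.9°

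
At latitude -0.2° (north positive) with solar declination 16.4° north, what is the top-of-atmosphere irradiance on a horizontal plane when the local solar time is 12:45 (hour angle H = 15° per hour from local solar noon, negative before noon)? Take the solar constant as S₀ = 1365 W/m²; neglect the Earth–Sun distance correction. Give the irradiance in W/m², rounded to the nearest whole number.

Hour angle H = 15° × (12.75 − 12) = 11.25°.
cos θ_z = sin(-0.2°) sin(16.4°) + cos(-0.2°) cos(16.4°) cos(11.25°) = -0.0010 + 0.9409 = 0.9399.
Top-of-atmosphere irradiance = S₀ cos θ_z = 1365 × 0.9399 = 1282.96 W/m².

1283 W/m²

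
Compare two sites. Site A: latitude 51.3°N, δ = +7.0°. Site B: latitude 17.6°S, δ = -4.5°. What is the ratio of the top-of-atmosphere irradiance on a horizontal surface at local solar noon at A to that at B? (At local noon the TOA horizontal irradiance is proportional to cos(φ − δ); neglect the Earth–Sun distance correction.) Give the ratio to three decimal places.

A: cos θ_z = cos(51.3° − (7.0°)) = 0.7157.
B: cos θ_z = cos(-17.6° − (-4.5°)) = 0.9740.
Ratio A/B = 0.7157 / 0.9740 = 0.7348.

0.735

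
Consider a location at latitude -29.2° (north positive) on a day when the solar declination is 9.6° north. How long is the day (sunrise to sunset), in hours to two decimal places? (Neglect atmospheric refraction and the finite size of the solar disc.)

11.28 hours

cos H_s = −tan(-29.2°) · tan(9.6°) = 0.0945, so H_s = arccos(0.0945) = 84.58°.
Day length = 2 H_s / 15° h⁻¹ = 169.16° / 15 = 11.277 h.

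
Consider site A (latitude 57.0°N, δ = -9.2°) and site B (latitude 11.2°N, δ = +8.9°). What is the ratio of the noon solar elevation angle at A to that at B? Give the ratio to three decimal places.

A: 90° − |57.0 − (-9.2)| = 23.80°.
B: 90° − |11.2 − (8.9)| = 87.70°.
Ratio A/B = 23.8000 / 87.7000 = 0.2714.

0.271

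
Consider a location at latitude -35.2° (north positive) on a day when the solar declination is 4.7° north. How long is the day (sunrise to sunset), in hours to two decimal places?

cos H_s = −tan(-35.2°) · tan(4.7°) = 0.0580, so H_s = arccos(0.0580) = 86.67°.
Day length = 2 H_s / 15° h⁻¹ = 173.34° / 15 = 11.556 h.

11.56 hours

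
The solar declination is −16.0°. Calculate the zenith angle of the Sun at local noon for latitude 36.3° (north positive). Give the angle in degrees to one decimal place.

52.3°

At local solar noon the hour angle is zero, so the zenith angle is |φ − δ| = |36.3° − (-16.0°)| = 52.3°.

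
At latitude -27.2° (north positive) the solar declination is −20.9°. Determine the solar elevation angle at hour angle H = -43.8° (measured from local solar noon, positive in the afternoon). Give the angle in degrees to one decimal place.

cos θ_z = sin φ sin δ + cos φ cos δ cos H = (-0.4571)(-0.3567) + (0.8894)(0.9342)(0.7218) = 0.7628.
θ_z = arccos(0.7628) = 40.29°, so the elevation is 90° − 40.29° = 49.71°.

49.7°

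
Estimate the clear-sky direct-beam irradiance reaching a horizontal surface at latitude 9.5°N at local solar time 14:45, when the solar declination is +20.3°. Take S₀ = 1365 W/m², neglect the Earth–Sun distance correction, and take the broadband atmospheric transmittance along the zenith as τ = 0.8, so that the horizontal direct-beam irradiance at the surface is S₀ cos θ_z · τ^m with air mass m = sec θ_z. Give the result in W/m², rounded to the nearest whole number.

764 W/m²

Hour angle H = 15° × (14.75 − 12) = 41.25°.
cos θ_z = sin φ sin δ + cos φ cos δ cos H = (0.1650)(0.3469) + (0.9863)(0.9379)(0.7518) = 0.7527.
Air mass m = 1/cos θ_z = 1/0.7527 = 1.329; τ^m = 0.8^1.329 = 0.7434.
Surface direct beam = 1365 × 0.7527 × 0.7434 = 763.80 W/m².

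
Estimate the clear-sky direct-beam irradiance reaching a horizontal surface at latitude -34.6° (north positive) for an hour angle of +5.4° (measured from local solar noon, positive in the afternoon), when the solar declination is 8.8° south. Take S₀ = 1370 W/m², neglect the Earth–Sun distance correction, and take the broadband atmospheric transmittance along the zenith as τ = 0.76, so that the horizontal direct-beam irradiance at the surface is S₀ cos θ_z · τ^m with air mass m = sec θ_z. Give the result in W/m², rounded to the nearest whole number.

905 W/m²

cos θ_z = sin(-34.6°) sin(-8.8°) + cos(-34.6°) cos(-8.8°) cos(5.40°) = 0.0869 + 0.8098 = 0.8967.
Air mass m = 1/cos θ_z = 1/0.8967 = 1.115; τ^m = 0.76^1.115 = 0.7364.
Surface direct beam = 1370 × 0.8967 × 0.7364 = 904.65 W/m².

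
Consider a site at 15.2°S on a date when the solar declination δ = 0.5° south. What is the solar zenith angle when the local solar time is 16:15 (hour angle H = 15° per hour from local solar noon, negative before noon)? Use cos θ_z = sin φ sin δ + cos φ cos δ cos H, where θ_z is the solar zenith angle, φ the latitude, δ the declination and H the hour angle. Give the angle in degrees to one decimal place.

64.6°

Hour angle H = 15° × (16.25 − 12) = 63.75°.
With φ = -15.2°, δ = -0.5°, H = 63.75°: sin φ sin δ = 0.0023, cos φ cos δ cos H = 0.4268, so cos θ_z = 0.4291.
θ_z = arccos(0.4291) = 64.59°.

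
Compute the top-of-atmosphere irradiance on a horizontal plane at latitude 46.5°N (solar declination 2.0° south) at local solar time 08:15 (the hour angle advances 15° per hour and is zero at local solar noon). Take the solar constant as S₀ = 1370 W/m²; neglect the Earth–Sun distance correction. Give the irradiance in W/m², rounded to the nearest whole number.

Hour angle H = 15° × (8.25 − 12) = -56.25°.
With φ = 46.5°, δ = -2.0°, H = -56.25°: sin φ sin δ = -0.0253, cos φ cos δ cos H = 0.3822, so cos θ_z = 0.3569.
Top-of-atmosphere irradiance = S₀ cos θ_z = 1370 × 0.3569 = 488.95 W/m².

489 W/m²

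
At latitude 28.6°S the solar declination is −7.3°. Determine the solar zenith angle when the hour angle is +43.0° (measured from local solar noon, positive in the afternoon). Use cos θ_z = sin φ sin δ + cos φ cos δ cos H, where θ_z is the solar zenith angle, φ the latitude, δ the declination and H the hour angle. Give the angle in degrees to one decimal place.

With φ = -28.6°, δ = -7.3°, H = 43.00°: sin φ sin δ = 0.0608, cos φ cos δ cos H = 0.6369, so cos θ_z = 0.6977.
θ_z = arccos(0.6977) = 45.76°.

45.8°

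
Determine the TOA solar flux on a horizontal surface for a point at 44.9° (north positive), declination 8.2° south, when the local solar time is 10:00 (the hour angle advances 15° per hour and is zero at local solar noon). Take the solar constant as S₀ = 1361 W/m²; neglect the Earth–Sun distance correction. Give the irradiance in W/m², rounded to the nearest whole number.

Hour angle H = 15° × (10 − 12) = -30.00°.
cos θ_z = sin(44.9°) sin(-8.2°) + cos(44.9°) cos(-8.2°) cos(-30.00°) = -0.1007 + 0.6072 = 0.5065.
Top-of-atmosphere irradiance = S₀ cos θ_z = 1361 × 0.5065 = 689.35 W/m².

689 W/m²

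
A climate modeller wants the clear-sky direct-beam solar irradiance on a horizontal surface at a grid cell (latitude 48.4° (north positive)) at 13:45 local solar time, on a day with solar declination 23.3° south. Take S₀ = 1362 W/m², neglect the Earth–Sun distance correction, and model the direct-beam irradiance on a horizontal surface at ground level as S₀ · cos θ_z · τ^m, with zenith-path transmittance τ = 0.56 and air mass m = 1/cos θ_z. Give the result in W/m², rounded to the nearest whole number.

Hour angle H = 15° × (13.75 − 12) = 26.25°.
cos θ_z = sin(48.4°) sin(-23.3°) + cos(48.4°) cos(-23.3°) cos(26.25°) = -0.2958 + 0.5469 = 0.2511.
Air mass m = 1/cos θ_z = 1/0.2511 = 3.982; τ^m = 0.56^3.982 = 0.0994.
Surface direct beam = 1362 × 0.2511 × 0.0994 = 33.99 W/m².

34 W/m²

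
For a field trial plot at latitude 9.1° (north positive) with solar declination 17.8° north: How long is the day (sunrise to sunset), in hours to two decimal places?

The sunset hour angle satisfies cos H_s = −tan φ tan δ = -0.0514, giving H_s = 92.95°.
Day length = 2 H_s / 15° h⁻¹ = 185.90° / 15 = 12.393 h.

12.39 hours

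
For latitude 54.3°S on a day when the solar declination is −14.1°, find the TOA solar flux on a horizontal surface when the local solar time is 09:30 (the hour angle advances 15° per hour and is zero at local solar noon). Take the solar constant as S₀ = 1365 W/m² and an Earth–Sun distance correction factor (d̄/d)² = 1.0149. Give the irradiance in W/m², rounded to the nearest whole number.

Hour angle H = 15° × (9.5 − 12) = -37.50°.
cos θ_z = sin φ sin δ + cos φ cos δ cos H = (-0.8121)(-0.2436) + (0.5835)(0.9699)(0.7934) = 0.6468.
Top-of-atmosphere irradiance = S₀ (d̄/d)² cos θ_z = 1365 × 1.0149 × 0.6468 = 896.04 W/m².

896 W/m²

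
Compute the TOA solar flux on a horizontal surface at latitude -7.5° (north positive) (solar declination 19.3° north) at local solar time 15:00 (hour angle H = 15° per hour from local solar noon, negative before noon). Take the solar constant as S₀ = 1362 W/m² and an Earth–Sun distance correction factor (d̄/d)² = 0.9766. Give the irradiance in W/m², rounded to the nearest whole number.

Hour angle H = 15° × (15 − 12) = 45.00°.
cos θ_z = sin φ sin δ + cos φ cos δ cos H = (-0.1305)(0.3305) + (0.9914)(0.9438)(0.7071) = 0.6185.
Top-of-atmosphere irradiance = S₀ (d̄/d)² cos θ_z = 1362 × 0.9766 × 0.6185 = 822.68 W/m².

823 W/m²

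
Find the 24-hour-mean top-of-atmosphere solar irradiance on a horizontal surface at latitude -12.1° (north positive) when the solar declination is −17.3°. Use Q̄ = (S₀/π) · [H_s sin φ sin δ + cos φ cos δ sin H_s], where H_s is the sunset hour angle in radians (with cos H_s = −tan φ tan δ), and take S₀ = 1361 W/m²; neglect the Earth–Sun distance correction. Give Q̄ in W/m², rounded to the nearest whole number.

448 W/m²

−tan φ tan δ = −(-0.2144)(-0.3115) = -0.0668; H_s = arccos(-0.0668) = 93.83°. In radians, H_s = 1.6376.
H_s sin φ sin δ = 1.6376 × -0.2096 × -0.2974 = 0.1021.
cos φ cos δ sin H_s = 0.9778 × 0.9548 × 0.9978 = 0.9315.
Q̄ = (1361/π) × (0.1021 + 0.9315) = 433.22 × 1.0336 = 447.78 W/m².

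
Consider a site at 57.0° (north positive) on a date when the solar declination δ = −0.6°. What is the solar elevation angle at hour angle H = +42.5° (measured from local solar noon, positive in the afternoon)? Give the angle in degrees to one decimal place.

23.1°

cos θ_z = sin(57.0°) sin(-0.6°) + cos(57.0°) cos(-0.6°) cos(42.50°) = -0.0088 + 0.4015 = 0.3927.
θ_z = arccos(0.3927) = 66.88°, so the elevation is 90° − 66.88° = 23.12°.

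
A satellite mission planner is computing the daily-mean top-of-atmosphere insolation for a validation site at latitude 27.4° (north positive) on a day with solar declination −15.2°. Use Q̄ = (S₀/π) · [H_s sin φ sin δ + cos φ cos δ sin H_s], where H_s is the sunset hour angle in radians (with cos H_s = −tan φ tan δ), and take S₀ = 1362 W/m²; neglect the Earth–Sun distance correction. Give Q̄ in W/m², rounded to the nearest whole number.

cos H_s = −tan(27.4°) · tan(-15.2°) = 0.1408, so H_s = arccos(0.1408) = 81.91°. In radians, H_s = 1.4296.
H_s sin φ sin δ = 1.4296 × 0.4602 × -0.2622 = -0.1725.
cos φ cos δ sin H_s = 0.8878 × 0.9650 × 0.9900 = 0.8482.
Q̄ = (1362/π) × (-0.1725 + 0.8482) = 433.54 × 0.6757 = 292.94 W/m².

293 W/m²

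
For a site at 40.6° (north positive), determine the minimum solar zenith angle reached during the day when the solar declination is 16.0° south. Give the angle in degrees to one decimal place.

56.6°

At local solar noon the hour angle is zero, so the zenith angle is |φ − δ| = |40.6° − (-16.0°)| = 56.6°.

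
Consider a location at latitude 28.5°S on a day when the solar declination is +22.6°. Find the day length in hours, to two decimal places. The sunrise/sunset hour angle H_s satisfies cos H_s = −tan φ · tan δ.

−tan φ tan δ = −(-0.5430)(0.4163) = 0.2261; H_s = arccos(0.2261) = 76.93°.
Day length = 2 H_s / 15° h⁻¹ = 153.86° / 15 = 10.257 h.

10.26 hours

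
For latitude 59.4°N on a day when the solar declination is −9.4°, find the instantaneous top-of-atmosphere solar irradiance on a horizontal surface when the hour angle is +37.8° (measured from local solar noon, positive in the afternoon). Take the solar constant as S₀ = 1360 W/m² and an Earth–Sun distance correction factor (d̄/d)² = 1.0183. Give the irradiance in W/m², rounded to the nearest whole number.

355 W/m²

cos θ_z = sin(59.4°) sin(-9.4°) + cos(59.4°) cos(-9.4°) cos(37.80°) = -0.1406 + 0.3968 = 0.2562.
Top-of-atmosphere irradiance = S₀ (d̄/d)² cos θ_z = 1360 × 1.0183 × 0.2562 = 354.81 W/m².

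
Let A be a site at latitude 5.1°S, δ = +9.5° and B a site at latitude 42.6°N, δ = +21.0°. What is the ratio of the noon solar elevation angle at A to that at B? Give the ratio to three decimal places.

A: 90° − |-5.1 − (9.5)| = 75.40°.
B: 90° − |42.6 − (21.0)| = 68.40°.
Ratio A/B = 75.4000 / 68.4000 = 1.1023.

1.102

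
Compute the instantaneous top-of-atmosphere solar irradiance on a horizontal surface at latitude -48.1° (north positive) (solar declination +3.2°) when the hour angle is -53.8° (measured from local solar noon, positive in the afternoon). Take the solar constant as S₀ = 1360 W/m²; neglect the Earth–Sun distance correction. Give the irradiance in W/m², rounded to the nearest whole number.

479 W/m²

cos θ_z = sin(-48.1°) sin(3.2°) + cos(-48.1°) cos(3.2°) cos(-53.80°) = -0.0415 + 0.3938 = 0.3523.
Top-of-atmosphere irradiance = S₀ cos θ_z = 1360 × 0.3523 = 479.13 W/m².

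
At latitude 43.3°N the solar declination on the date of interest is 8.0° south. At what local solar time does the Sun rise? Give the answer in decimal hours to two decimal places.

6.51 h

cos H_s = −tan(43.3°) · tan(-8.0°) = 0.1324, so H_s = arccos(0.1324) = 82.39°.
Sunrise is at 12 − H_s/15 = 12 − 5.493 = 6.507 h local solar time.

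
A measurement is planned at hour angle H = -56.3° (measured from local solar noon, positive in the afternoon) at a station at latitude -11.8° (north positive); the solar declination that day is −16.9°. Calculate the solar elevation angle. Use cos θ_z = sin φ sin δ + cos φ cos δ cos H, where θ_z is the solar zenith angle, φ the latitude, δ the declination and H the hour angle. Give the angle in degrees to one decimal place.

cos θ_z = sin φ sin δ + cos φ cos δ cos H = (-0.2045)(-0.2907) + (0.9789)(0.9568)(0.5548) = 0.5791.
θ_z = arccos(0.5791) = 54.61°, so the elevation is 90° − 54.61° = 35.39°.

35.4°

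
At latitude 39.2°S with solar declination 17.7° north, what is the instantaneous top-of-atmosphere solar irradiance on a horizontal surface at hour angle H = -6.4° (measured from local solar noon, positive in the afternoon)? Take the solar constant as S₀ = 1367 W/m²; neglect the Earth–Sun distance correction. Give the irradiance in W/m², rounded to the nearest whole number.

740 W/m²

With φ = -39.2°, δ = 17.7°, H = -6.40°: sin φ sin δ = -0.1922, cos φ cos δ cos H = 0.7337, so cos θ_z = 0.5415.
Top-of-atmosphere irradiance = S₀ cos θ_z = 1367 × 0.5415 = 740.23 W/m².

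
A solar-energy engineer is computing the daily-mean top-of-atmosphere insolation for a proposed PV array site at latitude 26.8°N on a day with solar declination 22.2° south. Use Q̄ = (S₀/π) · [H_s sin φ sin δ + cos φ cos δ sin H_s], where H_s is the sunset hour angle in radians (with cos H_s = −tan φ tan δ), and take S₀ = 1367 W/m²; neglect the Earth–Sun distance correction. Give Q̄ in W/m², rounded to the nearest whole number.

251 W/m²

−tan φ tan δ = −(0.5051)(-0.4081) = 0.2061; H_s = arccos(0.2061) = 78.11°. In radians, H_s = 1.3633.
H_s sin φ sin δ = 1.3633 × 0.4509 × -0.3778 = -0.2322.
cos φ cos δ sin H_s = 0.8926 × 0.9259 × 0.9785 = 0.8087.
Q̄ = (1367/π) × (-0.2322 + 0.8087) = 435.13 × 0.5765 = 250.85 W/m².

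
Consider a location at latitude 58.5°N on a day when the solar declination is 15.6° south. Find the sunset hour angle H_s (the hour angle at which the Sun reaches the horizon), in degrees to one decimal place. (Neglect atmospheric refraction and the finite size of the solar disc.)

−tan φ tan δ = −(1.6319)(-0.2792) = 0.4556; H_s = arccos(0.4556) = 62.90°.

62.9°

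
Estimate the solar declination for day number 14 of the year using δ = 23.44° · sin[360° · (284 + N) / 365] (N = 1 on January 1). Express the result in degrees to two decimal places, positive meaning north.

-21.43°

360 × (284 + 14) / 365 = 293.918°; sin(293.918°) = -0.9141.
δ = 23.44 × -0.9141 = -21.427° ≈ -21.43°.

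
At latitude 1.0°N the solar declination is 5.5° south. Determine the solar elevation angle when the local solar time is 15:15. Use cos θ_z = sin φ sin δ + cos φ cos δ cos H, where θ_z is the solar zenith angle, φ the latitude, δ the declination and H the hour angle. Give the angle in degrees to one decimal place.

40.9°

Hour angle H = 15° × (15.25 − 12) = 48.75°.
With φ = 1.0°, δ = -5.5°, H = 48.75°: sin φ sin δ = -0.0017, cos φ cos δ cos H = 0.6562, so cos θ_z = 0.6545.
θ_z = arccos(0.6545) = 49.12°, so the elevation is 90° − 49.12° = 40.88°.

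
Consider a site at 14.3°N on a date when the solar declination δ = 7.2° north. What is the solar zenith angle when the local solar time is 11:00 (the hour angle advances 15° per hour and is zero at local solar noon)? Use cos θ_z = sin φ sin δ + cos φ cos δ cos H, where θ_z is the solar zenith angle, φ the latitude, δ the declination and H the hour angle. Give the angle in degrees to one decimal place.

16.3°

Hour angle H = 15° × (11 − 12) = -15.00°.
cos θ_z = sin(14.3°) sin(7.2°) + cos(14.3°) cos(7.2°) cos(-15.00°) = 0.0310 + 0.9286 = 0.9596.
θ_z = arccos(0.9596) = 16.34°.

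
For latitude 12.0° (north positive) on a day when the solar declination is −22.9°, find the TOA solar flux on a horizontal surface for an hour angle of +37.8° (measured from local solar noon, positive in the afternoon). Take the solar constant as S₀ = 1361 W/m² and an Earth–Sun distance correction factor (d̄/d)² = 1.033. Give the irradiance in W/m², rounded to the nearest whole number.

887 W/m²

cos θ_z = sin(12.0°) sin(-22.9°) + cos(12.0°) cos(-22.9°) cos(37.80°) = -0.0809 + 0.7120 = 0.6311.
Top-of-atmosphere irradiance = S₀ (d̄/d)² cos θ_z = 1361 × 1.033 × 0.6311 = 887.27 W/m².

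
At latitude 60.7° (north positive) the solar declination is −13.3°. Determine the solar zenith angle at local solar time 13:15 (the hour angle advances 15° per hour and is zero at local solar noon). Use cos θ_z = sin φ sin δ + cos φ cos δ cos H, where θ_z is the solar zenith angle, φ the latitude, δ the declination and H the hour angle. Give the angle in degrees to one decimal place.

75.5°

Hour angle H = 15° × (13.25 − 12) = 18.75°.
cos θ_z = sin(60.7°) sin(-13.3°) + cos(60.7°) cos(-13.3°) cos(18.75°) = -0.2006 + 0.4510 = 0.2504.
θ_z = arccos(0.2504) = 75.50°.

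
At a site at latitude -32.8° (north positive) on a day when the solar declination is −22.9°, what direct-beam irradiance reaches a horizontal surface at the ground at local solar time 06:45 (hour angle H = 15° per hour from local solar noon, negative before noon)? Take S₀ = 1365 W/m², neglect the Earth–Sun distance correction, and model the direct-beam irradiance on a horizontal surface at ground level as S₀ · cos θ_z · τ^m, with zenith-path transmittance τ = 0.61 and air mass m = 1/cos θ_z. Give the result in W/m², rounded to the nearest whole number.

126 W/m²

Hour angle H = 15° × (6.75 − 12) = -78.75°.
cos θ_z = sin(-32.8°) sin(-22.9°) + cos(-32.8°) cos(-22.9°) cos(-78.75°) = 0.2108 + 0.1511 = 0.3619.
Air mass m = 1/cos θ_z = 1/0.3619 = 2.763; τ^m = 0.61^2.763 = 0.2552.
Surface direct beam = 1365 × 0.3619 × 0.2552 = 126.07 W/m².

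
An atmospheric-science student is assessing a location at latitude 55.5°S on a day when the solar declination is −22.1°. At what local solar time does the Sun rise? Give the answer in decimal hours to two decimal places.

cos H_s = −tan(-55.5°) · tan(-22.1°) = -0.5908, so H_s = arccos(-0.5908) = 126.21°.
Sunrise is at 12 − H_s/15 = 12 − 8.414 = 3.586 h local solar time.

3.59 h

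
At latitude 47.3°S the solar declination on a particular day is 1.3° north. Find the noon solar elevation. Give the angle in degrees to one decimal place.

41.4°

At local solar noon the hour angle is zero, so the elevation is 90° − |φ − δ| = 90° − |-47.3° − (1.3°)| = 90° − 48.6° = 41.4°.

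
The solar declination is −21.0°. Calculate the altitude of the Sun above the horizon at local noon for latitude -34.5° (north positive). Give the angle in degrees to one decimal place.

76.5°

At local solar noon the hour angle is zero, so the elevation is 90° − |φ − δ| = 90° − |-34.5° − (-21.0°)| = 90° − 13.5° = 76.5°.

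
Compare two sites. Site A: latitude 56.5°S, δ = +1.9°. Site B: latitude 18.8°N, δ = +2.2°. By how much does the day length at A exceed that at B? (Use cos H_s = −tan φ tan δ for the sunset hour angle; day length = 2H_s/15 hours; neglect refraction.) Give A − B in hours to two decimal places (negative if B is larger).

-0.48 h

A: H_s = arccos(−tan -56.5° · tan 1.9°) = 87.13°, so 2H_s/15 = 11.6173 h.
B: H_s = arccos(−tan 18.8° · tan 2.2°) = 90.75°, so 2H_s/15 = 12.1000 h.
A − B = 11.6173 − 12.1000 = -0.4827 h.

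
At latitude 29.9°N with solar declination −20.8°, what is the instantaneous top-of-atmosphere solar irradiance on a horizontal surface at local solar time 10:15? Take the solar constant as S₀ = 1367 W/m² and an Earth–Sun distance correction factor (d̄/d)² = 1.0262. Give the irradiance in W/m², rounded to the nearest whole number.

771 W/m²

Hour angle H = 15° × (10.25 − 12) = -26.25°.
cos θ_z = sin φ sin δ + cos φ cos δ cos H = (0.4985)(-0.3551) + (0.8669)(0.9348)(0.8969) = 0.5498.
Top-of-atmosphere irradiance = S₀ (d̄/d)² cos θ_z = 1367 × 1.0262 × 0.5498 = 771.27 W/m².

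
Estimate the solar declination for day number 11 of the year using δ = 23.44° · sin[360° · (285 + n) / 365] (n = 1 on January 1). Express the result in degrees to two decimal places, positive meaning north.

360 × (285 + 11) / 365 = 291.945°; sin(291.945°) = -0.9275.
δ = 23.44 × -0.9275 = -21.741° ≈ -21.74°.

-21.74°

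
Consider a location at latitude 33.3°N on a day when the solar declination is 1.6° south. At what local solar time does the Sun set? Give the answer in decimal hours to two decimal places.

cos H_s = −tan(33.3°) · tan(-1.6°) = 0.0183, so H_s = arccos(0.0183) = 88.95°.
Sunset is at 12 + H_s/15 = 12 + 5.930 = 17.930 h local solar time.

17.93 h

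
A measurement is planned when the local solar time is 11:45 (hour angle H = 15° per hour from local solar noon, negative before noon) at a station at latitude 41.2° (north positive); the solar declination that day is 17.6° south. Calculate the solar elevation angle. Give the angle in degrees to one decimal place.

Hour angle H = 15° × (11.75 − 12) = -3.75°.
With φ = 41.2°, δ = -17.6°, H = -3.75°: sin φ sin δ = -0.1992, cos φ cos δ cos H = 0.7157, so cos θ_z = 0.5165.
θ_z = arccos(0.5165) = 58.90°, so the elevation is 90° − 58.90° = 31.10°.

31.1°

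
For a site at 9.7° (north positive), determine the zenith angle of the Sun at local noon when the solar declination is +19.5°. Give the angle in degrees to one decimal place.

At local solar noon the hour angle is zero, so the zenith angle is |φ − δ| = |9.7° − (19.5°)| = 9.8°.

9.8°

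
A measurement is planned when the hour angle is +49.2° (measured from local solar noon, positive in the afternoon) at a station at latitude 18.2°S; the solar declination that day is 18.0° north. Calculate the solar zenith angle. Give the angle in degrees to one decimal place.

60.4°

cos θ_z = sin φ sin δ + cos φ cos δ cos H = (-0.3123)(0.3090) + (0.9500)(0.9511)(0.6534) = 0.4939.
θ_z = arccos(0.4939) = 60.40°.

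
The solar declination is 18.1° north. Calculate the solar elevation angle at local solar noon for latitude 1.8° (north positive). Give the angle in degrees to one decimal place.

At local solar noon the hour angle is zero, so the elevation is 90° − |φ − δ| = 90° − |1.8° − (18.1°)| = 90° − 16.3° = 73.7°.

73.7°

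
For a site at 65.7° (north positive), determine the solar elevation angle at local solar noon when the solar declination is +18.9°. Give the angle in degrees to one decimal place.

At local solar noon the hour angle is zero, so the elevation is 90° − |φ − δ| = 90° − |65.7° − (18.9°)| = 90° − 46.8° = 43.2°.

43.2°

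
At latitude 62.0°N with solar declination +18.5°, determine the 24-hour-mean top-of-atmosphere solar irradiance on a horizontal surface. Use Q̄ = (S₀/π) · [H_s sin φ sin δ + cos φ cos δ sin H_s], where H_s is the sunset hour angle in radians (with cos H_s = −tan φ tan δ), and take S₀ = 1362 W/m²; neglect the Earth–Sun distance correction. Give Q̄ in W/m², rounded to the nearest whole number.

423 W/m²

cos H_s = −tan(62.0°) · tan(18.5°) = -0.6293, so H_s = arccos(-0.6293) = 129.00°. In radians, H_s = 2.2515.
H_s sin φ sin δ = 2.2515 × 0.8829 × 0.3173 = 0.6307.
cos φ cos δ sin H_s = 0.4695 × 0.9483 × 0.7771 = 0.3460.
Q̄ = (1362/π) × (0.6307 + 0.3460) = 433.54 × 0.9767 = 423.44 W/m².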